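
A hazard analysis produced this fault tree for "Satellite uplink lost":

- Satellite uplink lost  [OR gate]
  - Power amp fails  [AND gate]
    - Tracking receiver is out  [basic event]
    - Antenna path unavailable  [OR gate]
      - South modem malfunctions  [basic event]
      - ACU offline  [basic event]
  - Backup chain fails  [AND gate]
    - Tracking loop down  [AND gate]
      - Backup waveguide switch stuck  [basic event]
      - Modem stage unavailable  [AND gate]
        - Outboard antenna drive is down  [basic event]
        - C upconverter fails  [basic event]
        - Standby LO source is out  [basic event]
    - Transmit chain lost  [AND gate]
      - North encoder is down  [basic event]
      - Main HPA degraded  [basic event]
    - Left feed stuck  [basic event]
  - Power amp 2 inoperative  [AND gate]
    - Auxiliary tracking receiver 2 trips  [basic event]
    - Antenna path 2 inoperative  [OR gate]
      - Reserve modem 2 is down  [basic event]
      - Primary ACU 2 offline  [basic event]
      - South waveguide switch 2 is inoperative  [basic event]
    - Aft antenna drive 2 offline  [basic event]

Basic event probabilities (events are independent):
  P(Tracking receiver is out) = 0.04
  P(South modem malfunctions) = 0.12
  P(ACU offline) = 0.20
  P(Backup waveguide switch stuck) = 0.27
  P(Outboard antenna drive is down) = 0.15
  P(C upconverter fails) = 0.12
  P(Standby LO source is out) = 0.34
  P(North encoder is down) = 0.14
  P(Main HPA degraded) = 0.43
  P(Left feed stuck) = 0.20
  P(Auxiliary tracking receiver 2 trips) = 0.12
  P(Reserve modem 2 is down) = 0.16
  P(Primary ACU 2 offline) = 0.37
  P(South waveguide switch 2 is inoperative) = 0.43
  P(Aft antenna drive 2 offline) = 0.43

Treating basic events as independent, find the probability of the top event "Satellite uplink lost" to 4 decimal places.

P(Antenna path unavailable) [OR] = 1 − (1−0.12) × (1−0.20) = 0.296000
P(Power amp fails) [AND] = 0.04 × 0.296000 = 0.011840
P(Modem stage unavailable) [AND] = 0.15 × 0.12 × 0.34 = 0.006120
P(Tracking loop down) [AND] = 0.27 × 0.006120 = 0.001652
P(Transmit chain lost) [AND] = 0.14 × 0.43 = 0.060200
P(Backup chain fails) [AND] = 0.001652 × 0.060200 × 0.20 = 0.000020
P(Antenna path 2 inoperative) [OR] = 1 − (1−0.16) × (1−0.37) × (1−0.43) = 0.698356
P(Power amp 2 inoperative) [AND] = 0.12 × 0.698356 × 0.43 = 0.036035
P(Satellite uplink lost) [OR] = 1 − (1−0.011840) × (1−0.000020) × (1−0.036035) = 0.047467
Rounded to 4 decimal places: P(Satellite uplink lost) ≈ 0.0475.

0.0475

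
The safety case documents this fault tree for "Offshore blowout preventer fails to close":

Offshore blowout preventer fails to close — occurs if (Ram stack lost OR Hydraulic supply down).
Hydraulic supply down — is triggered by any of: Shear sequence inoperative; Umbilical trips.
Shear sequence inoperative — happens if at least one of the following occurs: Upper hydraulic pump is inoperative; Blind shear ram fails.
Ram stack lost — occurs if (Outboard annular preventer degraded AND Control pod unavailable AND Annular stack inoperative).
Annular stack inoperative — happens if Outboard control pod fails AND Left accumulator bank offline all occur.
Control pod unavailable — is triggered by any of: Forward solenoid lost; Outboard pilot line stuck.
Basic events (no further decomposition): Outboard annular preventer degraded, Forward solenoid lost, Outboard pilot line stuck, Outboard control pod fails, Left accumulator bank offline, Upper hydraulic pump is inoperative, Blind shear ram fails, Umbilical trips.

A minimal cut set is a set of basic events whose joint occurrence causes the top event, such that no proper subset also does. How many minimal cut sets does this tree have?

Control pod unavailable [OR]: union of children's cut sets → 2 cut set(s).
Annular stack inoperative [AND]: one cut set from each child combined → 1 × 1 = 1 cut set(s).
Ram stack lost [AND]: one cut set from each child combined → 1 × 2 × 1 = 2 cut set(s).
Shear sequence inoperative [OR]: union of children's cut sets → 2 cut set(s).
Hydraulic supply down [OR]: union of children's cut sets → 3 cut set(s).
Offshore blowout preventer fails to close [OR]: union of children's cut sets → 5 cut set(s).
Minimal cut sets: {Forward solenoid lost, Left accumulator bank offline, Outboard annular preventer degraded, Outboard control pod fails}; {Left accumulator bank offline, Outboard annular preventer degraded, Outboard control pod fails, Outboard pilot line stuck}; {Upper hydraulic pump is inoperative}; {Blind shear ram fails}; {Umbilical trips}.

5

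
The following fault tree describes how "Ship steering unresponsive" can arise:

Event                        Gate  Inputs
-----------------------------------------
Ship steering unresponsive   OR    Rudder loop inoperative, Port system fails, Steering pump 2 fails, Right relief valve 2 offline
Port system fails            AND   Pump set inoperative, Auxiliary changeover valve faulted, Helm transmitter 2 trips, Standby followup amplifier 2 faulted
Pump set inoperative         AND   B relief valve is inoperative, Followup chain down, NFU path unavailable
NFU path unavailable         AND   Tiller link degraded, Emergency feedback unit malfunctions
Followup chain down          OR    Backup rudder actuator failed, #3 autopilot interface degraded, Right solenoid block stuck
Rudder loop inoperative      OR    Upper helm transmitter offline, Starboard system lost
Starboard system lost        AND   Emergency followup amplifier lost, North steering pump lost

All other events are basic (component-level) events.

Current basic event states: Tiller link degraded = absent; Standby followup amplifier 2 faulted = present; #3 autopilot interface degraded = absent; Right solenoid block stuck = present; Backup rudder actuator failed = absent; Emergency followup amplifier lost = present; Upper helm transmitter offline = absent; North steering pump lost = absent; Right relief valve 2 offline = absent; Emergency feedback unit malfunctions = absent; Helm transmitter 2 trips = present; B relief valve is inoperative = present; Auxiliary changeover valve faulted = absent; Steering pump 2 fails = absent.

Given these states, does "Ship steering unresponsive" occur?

Starboard system lost [AND]: Emergency followup amplifier lost=occurs, North steering pump lost=not → not all inputs occur → does not occur.
Rudder loop inoperative [OR]: Upper helm transmitter offline=not, Starboard system lost=not → no input occurs → does not occur.
Followup chain down [OR]: Backup rudder actuator failed=not, #3 autopilot interface degraded=not, Right solenoid block stuck=occurs → at least one input occurs → occurs.
NFU path unavailable [AND]: Tiller link degraded=not, Emergency feedback unit malfunctions=not → not all inputs occur → does not occur.
Pump set inoperative [AND]: B relief valve is inoperative=occurs, Followup chain down=occurs, NFU path unavailable=not → not all inputs occur → does not occur.
Port system fails [AND]: Pump set inoperative=not, Auxiliary changeover valve faulted=not, Helm transmitter 2 trips=occurs, Standby followup amplifier 2 faulted=occurs → not all inputs occur → does not occur.
Ship steering unresponsive [OR]: Rudder loop inoperative=not, Port system fails=not, Steering pump 2 fails=not, Right relief valve 2 offline=not → no input occurs → does not occur.

No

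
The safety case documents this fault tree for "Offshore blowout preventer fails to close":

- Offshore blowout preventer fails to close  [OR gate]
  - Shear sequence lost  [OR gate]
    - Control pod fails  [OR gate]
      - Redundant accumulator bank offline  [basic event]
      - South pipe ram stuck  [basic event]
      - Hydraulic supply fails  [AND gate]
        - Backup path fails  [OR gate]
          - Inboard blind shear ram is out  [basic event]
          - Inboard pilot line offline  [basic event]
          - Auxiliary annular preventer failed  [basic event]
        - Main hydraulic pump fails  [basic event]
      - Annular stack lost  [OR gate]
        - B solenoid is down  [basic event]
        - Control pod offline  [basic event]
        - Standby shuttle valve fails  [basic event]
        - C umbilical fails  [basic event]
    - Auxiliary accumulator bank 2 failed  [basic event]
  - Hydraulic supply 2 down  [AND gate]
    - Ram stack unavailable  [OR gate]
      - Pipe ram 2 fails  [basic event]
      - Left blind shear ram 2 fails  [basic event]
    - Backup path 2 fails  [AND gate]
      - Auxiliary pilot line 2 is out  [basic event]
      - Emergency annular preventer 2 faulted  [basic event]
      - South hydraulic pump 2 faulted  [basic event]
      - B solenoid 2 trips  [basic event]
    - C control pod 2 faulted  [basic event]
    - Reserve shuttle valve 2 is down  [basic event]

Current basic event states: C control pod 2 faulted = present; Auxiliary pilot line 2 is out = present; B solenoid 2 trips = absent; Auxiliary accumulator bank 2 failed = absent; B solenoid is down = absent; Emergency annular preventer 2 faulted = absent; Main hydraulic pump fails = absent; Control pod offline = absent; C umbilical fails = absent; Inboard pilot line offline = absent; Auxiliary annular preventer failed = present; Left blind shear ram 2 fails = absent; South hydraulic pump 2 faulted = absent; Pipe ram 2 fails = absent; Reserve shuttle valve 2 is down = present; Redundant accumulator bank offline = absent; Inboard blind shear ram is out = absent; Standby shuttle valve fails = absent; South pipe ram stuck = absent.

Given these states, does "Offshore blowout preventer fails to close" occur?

No

Backup path fails [OR]: Inboard blind shear ram is out=not, Inboard pilot line offline=not, Auxiliary annular preventer failed=occurs → at least one input occurs → occurs.
Hydraulic supply fails [AND]: Backup path fails=occurs, Main hydraulic pump fails=not → not all inputs occur → does not occur.
Annular stack lost [OR]: B solenoid is down=not, Control pod offline=not, Standby shuttle valve fails=not, C umbilical fails=not → no input occurs → does not occur.
Control pod fails [OR]: Redundant accumulator bank offline=not, South pipe ram stuck=not, Hydraulic supply fails=not, Annular stack lost=not → no input occurs → does not occur.
Shear sequence lost [OR]: Control pod fails=not, Auxiliary accumulator bank 2 failed=not → no input occurs → does not occur.
Ram stack unavailable [OR]: Pipe ram 2 fails=not, Left blind shear ram 2 fails=not → no input occurs → does not occur.
Backup path 2 fails [AND]: Auxiliary pilot line 2 is out=occurs, Emergency annular preventer 2 faulted=not, South hydraulic pump 2 faulted=not, B solenoid 2 trips=not → not all inputs occur → does not occur.
Hydraulic supply 2 down [AND]: Ram stack unavailable=not, Backup path 2 fails=not, C control pod 2 faulted=occurs, Reserve shuttle valve 2 is down=occurs → not all inputs occur → does not occur.
Offshore blowout preventer fails to close [OR]: Shear sequence lost=not, Hydraulic supply 2 down=not → no input occurs → does not occur.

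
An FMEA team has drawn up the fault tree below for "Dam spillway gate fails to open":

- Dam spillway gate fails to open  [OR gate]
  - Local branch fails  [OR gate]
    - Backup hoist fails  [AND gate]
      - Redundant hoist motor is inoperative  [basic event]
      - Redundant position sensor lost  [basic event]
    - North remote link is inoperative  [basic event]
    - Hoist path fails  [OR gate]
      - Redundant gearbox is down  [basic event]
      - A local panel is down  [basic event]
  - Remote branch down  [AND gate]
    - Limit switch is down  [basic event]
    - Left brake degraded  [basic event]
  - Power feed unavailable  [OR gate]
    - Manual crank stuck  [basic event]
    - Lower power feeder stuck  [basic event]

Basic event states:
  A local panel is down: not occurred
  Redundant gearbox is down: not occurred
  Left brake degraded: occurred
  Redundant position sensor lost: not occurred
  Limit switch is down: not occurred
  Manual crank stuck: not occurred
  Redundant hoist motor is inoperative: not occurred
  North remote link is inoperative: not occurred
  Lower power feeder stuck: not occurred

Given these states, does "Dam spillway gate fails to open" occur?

Backup hoist fails [AND]: Redundant hoist motor is inoperative=not, Redundant position sensor lost=not → not all inputs occur → does not occur.
Hoist path fails [OR]: Redundant gearbox is down=not, A local panel is down=not → no input occurs → does not occur.
Local branch fails [OR]: Backup hoist fails=not, North remote link is inoperative=not, Hoist path fails=not → no input occurs → does not occur.
Remote branch down [AND]: Limit switch is down=not, Left brake degraded=occurs → not all inputs occur → does not occur.
Power feed unavailable [OR]: Manual crank stuck=not, Lower power feeder stuck=not → no input occurs → does not occur.
Dam spillway gate fails to open [OR]: Local branch fails=not, Remote branch down=not, Power feed unavailable=not → no input occurs → does not occur.

No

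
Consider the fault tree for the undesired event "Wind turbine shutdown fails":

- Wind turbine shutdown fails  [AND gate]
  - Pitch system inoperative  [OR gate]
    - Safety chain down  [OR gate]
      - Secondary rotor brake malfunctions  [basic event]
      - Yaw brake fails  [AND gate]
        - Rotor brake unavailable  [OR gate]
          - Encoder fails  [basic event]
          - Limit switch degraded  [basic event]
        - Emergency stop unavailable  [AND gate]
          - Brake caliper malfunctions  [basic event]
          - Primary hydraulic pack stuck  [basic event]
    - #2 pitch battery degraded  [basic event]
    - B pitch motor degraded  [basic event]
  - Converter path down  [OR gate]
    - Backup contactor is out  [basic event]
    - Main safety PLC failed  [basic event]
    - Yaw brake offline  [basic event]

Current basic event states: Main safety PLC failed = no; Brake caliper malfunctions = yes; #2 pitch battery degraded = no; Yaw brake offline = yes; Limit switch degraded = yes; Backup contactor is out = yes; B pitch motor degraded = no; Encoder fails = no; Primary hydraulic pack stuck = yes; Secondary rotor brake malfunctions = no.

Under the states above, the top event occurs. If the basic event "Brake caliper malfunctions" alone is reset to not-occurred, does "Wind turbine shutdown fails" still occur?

Counterfactual: set "Brake caliper malfunctions" to not occurred.
Rotor brake unavailable [OR]: Encoder fails=not, Limit switch degraded=occurs → at least one input occurs → occurs.
Emergency stop unavailable [AND]: Brake caliper malfunctions=not, Primary hydraulic pack stuck=occurs → not all inputs occur → does not occur.
Yaw brake fails [AND]: Rotor brake unavailable=occurs, Emergency stop unavailable=not → not all inputs occur → does not occur.
Safety chain down [OR]: Secondary rotor brake malfunctions=not, Yaw brake fails=not → no input occurs → does not occur.
Pitch system inoperative [OR]: Safety chain down=not, #2 pitch battery degraded=not, B pitch motor degraded=not → no input occurs → does not occur.
Converter path down [OR]: Backup contactor is out=occurs, Main safety PLC failed=not, Yaw brake offline=occurs → at least one input occurs → occurs.
Wind turbine shutdown fails [AND]: Pitch system inoperative=not, Converter path down=occurs → not all inputs occur → does not occur.

No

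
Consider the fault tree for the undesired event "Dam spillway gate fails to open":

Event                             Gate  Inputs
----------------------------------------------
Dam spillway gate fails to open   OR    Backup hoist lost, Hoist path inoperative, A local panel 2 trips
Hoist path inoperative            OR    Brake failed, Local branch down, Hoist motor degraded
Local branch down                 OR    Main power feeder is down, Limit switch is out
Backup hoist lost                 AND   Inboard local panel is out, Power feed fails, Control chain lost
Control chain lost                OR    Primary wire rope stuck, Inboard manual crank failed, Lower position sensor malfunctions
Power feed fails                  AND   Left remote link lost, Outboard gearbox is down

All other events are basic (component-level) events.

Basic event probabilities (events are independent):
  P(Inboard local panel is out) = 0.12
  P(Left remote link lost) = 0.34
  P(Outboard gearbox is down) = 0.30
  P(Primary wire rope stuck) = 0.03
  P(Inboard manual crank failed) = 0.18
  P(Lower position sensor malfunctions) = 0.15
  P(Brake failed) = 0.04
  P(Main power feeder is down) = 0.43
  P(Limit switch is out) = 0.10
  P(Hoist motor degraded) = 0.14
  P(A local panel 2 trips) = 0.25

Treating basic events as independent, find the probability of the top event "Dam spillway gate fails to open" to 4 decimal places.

0.6836

P(Power feed fails) [AND] = 0.34 × 0.30 = 0.102000
P(Control chain lost) [OR] = 1 − (1−0.03) × (1−0.18) × (1−0.15) = 0.323910
P(Backup hoist lost) [AND] = 0.12 × 0.102000 × 0.323910 = 0.003965
P(Local branch down) [OR] = 1 − (1−0.43) × (1−0.10) = 0.487000
P(Hoist path inoperative) [OR] = 1 − (1−0.04) × (1−0.487000) × (1−0.14) = 0.576467
P(Dam spillway gate fails to open) [OR] = 1 − (1−0.003965) × (1−0.576467) × (1−0.25) = 0.683610
Rounded to 4 decimal places: P(Dam spillway gate fails to open) ≈ 0.6836.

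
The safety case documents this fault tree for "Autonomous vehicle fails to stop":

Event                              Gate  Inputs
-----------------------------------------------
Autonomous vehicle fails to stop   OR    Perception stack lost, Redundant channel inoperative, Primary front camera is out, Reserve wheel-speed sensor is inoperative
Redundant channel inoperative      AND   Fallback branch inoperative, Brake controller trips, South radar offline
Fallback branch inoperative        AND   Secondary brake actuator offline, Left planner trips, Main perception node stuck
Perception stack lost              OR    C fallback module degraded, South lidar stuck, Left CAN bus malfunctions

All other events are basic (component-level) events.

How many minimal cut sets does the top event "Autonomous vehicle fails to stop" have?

6

Perception stack lost [OR]: union of children's cut sets → 3 cut set(s).
Fallback branch inoperative [AND]: one cut set from each child combined → 1 × 1 × 1 = 1 cut set(s).
Redundant channel inoperative [AND]: one cut set from each child combined → 1 × 1 × 1 = 1 cut set(s).
Autonomous vehicle fails to stop [OR]: union of children's cut sets → 6 cut set(s).
Minimal cut sets: {C fallback module degraded}; {South lidar stuck}; {Left CAN bus malfunctions}; {Brake controller trips, Left planner trips, Main perception node stuck, Secondary brake actuator offline, South radar offline}; {Primary front camera is out}; {Reserve wheel-speed sensor is inoperative}.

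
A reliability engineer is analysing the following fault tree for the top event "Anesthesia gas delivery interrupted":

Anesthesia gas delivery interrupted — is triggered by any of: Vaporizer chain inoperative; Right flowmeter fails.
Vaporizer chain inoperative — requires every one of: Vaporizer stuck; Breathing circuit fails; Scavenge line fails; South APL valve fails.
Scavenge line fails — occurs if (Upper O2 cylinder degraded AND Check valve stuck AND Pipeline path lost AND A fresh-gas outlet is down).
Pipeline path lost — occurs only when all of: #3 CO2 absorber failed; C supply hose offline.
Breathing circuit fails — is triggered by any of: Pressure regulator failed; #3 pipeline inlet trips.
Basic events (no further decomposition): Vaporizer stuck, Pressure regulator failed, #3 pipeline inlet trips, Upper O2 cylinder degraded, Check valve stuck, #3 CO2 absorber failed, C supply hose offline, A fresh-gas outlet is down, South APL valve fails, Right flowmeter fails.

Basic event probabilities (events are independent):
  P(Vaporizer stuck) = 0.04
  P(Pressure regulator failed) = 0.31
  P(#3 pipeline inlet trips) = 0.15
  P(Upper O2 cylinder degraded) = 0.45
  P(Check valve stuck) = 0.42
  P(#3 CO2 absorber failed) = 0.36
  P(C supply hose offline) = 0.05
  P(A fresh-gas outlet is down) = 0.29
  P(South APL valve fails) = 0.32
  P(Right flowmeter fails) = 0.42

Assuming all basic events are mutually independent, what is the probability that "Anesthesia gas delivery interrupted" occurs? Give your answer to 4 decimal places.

0.4200

P(Breathing circuit fails) [OR] = 1 − (1−0.31) × (1−0.15) = 0.413500
P(Pipeline path lost) [AND] = 0.36 × 0.05 = 0.018000
P(Scavenge line fails) [AND] = 0.45 × 0.42 × 0.018000 × 0.29 = 0.000987
P(Vaporizer chain inoperative) [AND] = 0.04 × 0.413500 × 0.000987 × 0.32 = 0.000005
P(Anesthesia gas delivery interrupted) [OR] = 1 − (1−0.000005) × (1−0.42) = 0.420003
Rounded to 4 decimal places: P(Anesthesia gas delivery interrupted) ≈ 0.4200.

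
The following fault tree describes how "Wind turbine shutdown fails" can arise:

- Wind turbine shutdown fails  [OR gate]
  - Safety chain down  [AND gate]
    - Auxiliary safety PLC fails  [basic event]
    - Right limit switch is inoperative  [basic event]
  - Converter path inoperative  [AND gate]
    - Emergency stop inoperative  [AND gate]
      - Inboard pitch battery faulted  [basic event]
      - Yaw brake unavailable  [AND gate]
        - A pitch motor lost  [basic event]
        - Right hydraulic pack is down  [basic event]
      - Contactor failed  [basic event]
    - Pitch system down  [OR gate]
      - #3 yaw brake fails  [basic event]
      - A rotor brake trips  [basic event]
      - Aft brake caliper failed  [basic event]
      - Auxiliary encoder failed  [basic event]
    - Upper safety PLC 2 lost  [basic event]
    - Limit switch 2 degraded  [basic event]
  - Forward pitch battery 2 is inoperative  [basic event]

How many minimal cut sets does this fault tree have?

Safety chain down [AND]: one cut set from each child combined → 1 × 1 = 1 cut set(s).
Yaw brake unavailable [AND]: one cut set from each child combined → 1 × 1 = 1 cut set(s).
Emergency stop inoperative [AND]: one cut set from each child combined → 1 × 1 × 1 = 1 cut set(s).
Pitch system down [OR]: union of children's cut sets → 4 cut set(s).
Converter path inoperative [AND]: one cut set from each child combined → 1 × 4 × 1 × 1 = 4 cut set(s).
Wind turbine shutdown fails [OR]: union of children's cut sets → 6 cut set(s).
Minimal cut sets: {Auxiliary safety PLC fails, Right limit switch is inoperative}; {#3 yaw brake fails, A pitch motor lost, Contactor failed, Inboard pitch battery faulted, Limit switch 2 degraded, Right hydraulic pack is down, Upper safety PLC 2 lost}; {A pitch motor lost, A rotor brake trips, Contactor failed, Inboard pitch battery faulted, Limit switch 2 degraded, Right hydraulic pack is down, Upper safety PLC 2 lost}; {A pitch motor lost, Aft brake caliper failed, Contactor failed, Inboard pitch battery faulted, Limit switch 2 degraded, Right hydraulic pack is down, Upper safety PLC 2 lost}; {A pitch motor lost, Auxiliary encoder failed, Contactor failed, Inboard pitch battery faulted, Limit switch 2 degraded, Right hydraulic pack is down, Upper safety PLC 2 lost}; {Forward pitch battery 2 is inoperative}.

6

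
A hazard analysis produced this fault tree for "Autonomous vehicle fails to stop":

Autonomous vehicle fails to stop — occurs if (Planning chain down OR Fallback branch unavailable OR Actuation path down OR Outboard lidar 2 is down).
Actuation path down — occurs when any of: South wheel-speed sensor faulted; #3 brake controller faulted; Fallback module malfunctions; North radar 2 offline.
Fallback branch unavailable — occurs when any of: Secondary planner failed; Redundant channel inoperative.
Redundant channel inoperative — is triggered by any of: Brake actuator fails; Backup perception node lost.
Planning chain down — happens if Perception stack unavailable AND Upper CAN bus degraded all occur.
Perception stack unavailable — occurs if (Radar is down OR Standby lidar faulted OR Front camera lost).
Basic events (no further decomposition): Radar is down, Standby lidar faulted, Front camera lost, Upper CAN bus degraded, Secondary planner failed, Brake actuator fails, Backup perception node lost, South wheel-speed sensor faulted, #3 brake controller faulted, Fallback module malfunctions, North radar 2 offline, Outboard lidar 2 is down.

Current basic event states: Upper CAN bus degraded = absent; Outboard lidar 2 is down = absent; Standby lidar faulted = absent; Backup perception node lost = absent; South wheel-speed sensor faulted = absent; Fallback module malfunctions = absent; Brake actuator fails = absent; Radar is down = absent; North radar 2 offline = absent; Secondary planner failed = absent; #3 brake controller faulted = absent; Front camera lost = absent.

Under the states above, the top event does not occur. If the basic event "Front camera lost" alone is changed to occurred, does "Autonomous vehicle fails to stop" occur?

Counterfactual: set "Front camera lost" to occurred.
Perception stack unavailable [OR]: Radar is down=not, Standby lidar faulted=not, Front camera lost=occurs → at least one input occurs → occurs.
Planning chain down [AND]: Perception stack unavailable=occurs, Upper CAN bus degraded=not → not all inputs occur → does not occur.
Redundant channel inoperative [OR]: Brake actuator fails=not, Backup perception node lost=not → no input occurs → does not occur.
Fallback branch unavailable [OR]: Secondary planner failed=not, Redundant channel inoperative=not → no input occurs → does not occur.
Actuation path down [OR]: South wheel-speed sensor faulted=not, #3 brake controller faulted=not, Fallback module malfunctions=not, North radar 2 offline=not → no input occurs → does not occur.
Autonomous vehicle fails to stop [OR]: Planning chain down=not, Fallback branch unavailable=not, Actuation path down=not, Outboard lidar 2 is down=not → no input occurs → does not occur.

No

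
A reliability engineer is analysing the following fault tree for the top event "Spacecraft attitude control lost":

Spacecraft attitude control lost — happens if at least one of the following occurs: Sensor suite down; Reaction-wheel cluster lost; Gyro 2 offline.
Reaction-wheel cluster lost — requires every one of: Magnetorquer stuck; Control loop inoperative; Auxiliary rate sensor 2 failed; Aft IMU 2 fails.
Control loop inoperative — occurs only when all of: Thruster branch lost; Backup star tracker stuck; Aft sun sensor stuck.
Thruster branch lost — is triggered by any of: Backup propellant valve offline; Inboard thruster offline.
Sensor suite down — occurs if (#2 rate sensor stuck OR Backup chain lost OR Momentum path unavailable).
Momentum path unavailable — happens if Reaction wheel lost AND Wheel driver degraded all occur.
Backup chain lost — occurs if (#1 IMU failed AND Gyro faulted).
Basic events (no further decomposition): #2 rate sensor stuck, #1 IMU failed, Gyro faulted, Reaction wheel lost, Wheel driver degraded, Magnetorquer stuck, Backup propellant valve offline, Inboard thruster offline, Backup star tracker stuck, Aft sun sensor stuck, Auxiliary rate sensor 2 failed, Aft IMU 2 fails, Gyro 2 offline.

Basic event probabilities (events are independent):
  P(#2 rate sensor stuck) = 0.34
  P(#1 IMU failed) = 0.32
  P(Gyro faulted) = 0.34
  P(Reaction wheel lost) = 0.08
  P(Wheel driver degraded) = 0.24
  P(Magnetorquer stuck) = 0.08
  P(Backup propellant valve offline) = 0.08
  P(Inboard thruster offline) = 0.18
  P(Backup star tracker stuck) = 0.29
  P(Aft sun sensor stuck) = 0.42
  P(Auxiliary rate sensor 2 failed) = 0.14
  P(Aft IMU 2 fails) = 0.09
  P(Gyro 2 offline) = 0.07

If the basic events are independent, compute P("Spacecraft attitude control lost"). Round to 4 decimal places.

P(Backup chain lost) [AND] = 0.32 × 0.34 = 0.108800
P(Momentum path unavailable) [AND] = 0.08 × 0.24 = 0.019200
P(Sensor suite down) [OR] = 1 − (1−0.34) × (1−0.108800) × (1−0.019200) = 0.423101
P(Thruster branch lost) [OR] = 1 − (1−0.08) × (1−0.18) = 0.245600
P(Control loop inoperative) [AND] = 0.245600 × 0.29 × 0.42 = 0.029914
P(Reaction-wheel cluster lost) [AND] = 0.08 × 0.029914 × 0.14 × 0.09 = 0.000030
P(Spacecraft attitude control lost) [OR] = 1 − (1−0.423101) × (1−0.000030) × (1−0.07) = 0.463500
Rounded to 4 decimal places: P(Spacecraft attitude control lost) ≈ 0.4635.

0.4635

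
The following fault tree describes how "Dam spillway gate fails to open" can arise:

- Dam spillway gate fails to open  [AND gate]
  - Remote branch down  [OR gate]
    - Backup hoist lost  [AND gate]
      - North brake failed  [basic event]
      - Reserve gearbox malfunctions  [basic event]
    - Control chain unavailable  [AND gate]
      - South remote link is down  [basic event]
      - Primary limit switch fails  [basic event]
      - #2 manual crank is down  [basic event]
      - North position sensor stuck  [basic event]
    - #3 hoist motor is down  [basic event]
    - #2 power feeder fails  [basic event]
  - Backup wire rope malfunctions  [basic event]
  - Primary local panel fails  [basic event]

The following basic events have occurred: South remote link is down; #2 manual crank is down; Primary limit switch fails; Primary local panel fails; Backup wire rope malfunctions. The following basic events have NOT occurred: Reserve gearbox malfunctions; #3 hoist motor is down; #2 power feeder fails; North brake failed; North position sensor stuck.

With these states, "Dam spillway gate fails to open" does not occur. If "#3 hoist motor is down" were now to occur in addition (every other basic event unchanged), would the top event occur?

Yes

Counterfactual: set "#3 hoist motor is down" to occurred.
Backup hoist lost [AND]: North brake failed=not, Reserve gearbox malfunctions=not → not all inputs occur → does not occur.
Control chain unavailable [AND]: South remote link is down=occurs, Primary limit switch fails=occurs, #2 manual crank is down=occurs, North position sensor stuck=not → not all inputs occur → does not occur.
Remote branch down [OR]: Backup hoist lost=not, Control chain unavailable=not, #3 hoist motor is down=occurs, #2 power feeder fails=not → at least one input occurs → occurs.
Dam spillway gate fails to open [AND]: Remote branch down=occurs, Backup wire rope malfunctions=occurs, Primary local panel fails=occurs → all inputs occur → occurs.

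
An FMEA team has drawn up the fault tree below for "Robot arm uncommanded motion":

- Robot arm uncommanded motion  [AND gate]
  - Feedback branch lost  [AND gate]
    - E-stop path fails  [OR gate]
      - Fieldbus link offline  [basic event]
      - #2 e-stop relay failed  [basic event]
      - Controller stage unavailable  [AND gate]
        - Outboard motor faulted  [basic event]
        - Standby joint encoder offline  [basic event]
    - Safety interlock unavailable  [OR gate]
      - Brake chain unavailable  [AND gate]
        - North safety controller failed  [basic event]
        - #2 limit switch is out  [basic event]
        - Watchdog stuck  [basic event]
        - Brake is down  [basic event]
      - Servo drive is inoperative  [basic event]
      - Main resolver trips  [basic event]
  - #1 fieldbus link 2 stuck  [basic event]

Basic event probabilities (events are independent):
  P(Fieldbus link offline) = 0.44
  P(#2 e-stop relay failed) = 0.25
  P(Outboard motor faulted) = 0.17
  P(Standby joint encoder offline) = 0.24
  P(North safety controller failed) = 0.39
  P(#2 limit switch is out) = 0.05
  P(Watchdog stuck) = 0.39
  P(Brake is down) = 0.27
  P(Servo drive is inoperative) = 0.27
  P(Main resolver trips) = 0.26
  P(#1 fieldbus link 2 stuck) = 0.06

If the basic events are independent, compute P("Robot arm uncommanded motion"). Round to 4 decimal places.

P(Controller stage unavailable) [AND] = 0.17 × 0.24 = 0.040800
P(E-stop path fails) [OR] = 1 − (1−0.44) × (1−0.25) × (1−0.040800) = 0.597136
P(Brake chain unavailable) [AND] = 0.39 × 0.05 × 0.39 × 0.27 = 0.002053
P(Safety interlock unavailable) [OR] = 1 − (1−0.002053) × (1−0.27) × (1−0.26) = 0.460909
P(Feedback branch lost) [AND] = 0.597136 × 0.460909 = 0.275225
P(Robot arm uncommanded motion) [AND] = 0.275225 × 0.06 = 0.016514
Rounded to 4 decimal places: P(Robot arm uncommanded motion) ≈ 0.0165.

0.0165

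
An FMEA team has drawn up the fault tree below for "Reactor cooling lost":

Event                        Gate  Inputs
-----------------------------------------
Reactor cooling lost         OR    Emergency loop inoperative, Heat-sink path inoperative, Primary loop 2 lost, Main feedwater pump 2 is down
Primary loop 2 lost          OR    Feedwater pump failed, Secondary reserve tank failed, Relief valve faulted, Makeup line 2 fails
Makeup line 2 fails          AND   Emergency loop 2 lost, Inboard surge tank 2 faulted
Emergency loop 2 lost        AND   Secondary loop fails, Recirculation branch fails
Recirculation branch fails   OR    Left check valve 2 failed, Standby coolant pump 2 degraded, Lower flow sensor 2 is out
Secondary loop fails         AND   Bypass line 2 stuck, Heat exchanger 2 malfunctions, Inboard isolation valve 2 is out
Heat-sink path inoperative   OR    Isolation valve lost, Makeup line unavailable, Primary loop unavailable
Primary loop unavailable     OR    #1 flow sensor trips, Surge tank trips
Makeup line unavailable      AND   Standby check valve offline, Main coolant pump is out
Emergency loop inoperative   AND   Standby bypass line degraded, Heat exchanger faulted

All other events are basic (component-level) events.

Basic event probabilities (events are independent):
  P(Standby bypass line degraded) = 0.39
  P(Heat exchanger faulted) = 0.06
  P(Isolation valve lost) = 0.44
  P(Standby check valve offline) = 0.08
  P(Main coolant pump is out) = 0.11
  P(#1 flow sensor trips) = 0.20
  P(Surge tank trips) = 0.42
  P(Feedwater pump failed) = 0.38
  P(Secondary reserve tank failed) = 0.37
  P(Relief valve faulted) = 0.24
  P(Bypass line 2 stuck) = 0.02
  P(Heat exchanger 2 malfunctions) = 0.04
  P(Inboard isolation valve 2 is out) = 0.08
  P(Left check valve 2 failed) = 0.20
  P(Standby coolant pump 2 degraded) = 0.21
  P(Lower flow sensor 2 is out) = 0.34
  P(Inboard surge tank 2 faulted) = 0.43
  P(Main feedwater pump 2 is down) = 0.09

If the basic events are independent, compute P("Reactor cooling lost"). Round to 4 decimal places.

0.9321

P(Emergency loop inoperative) [AND] = 0.39 × 0.06 = 0.023400
P(Makeup line unavailable) [AND] = 0.08 × 0.11 = 0.008800
P(Primary loop unavailable) [OR] = 1 − (1−0.20) × (1−0.42) = 0.536000
P(Heat-sink path inoperative) [OR] = 1 − (1−0.44) × (1−0.008800) × (1−0.536000) = 0.742447
P(Secondary loop fails) [AND] = 0.02 × 0.04 × 0.08 = 0.000064
P(Recirculation branch fails) [OR] = 1 − (1−0.20) × (1−0.21) × (1−0.34) = 0.582880
P(Emergency loop 2 lost) [AND] = 0.000064 × 0.582880 = 0.000037
P(Makeup line 2 fails) [AND] = 0.000037 × 0.43 = 0.000016
P(Primary loop 2 lost) [OR] = 1 − (1−0.38) × (1−0.37) × (1−0.24) × (1−0.000016) = 0.703149
P(Reactor cooling lost) [OR] = 1 − (1−0.023400) × (1−0.742447) × (1−0.703149) × (1−0.09) = 0.932054
Rounded to 4 decimal places: P(Reactor cooling lost) ≈ 0.9321.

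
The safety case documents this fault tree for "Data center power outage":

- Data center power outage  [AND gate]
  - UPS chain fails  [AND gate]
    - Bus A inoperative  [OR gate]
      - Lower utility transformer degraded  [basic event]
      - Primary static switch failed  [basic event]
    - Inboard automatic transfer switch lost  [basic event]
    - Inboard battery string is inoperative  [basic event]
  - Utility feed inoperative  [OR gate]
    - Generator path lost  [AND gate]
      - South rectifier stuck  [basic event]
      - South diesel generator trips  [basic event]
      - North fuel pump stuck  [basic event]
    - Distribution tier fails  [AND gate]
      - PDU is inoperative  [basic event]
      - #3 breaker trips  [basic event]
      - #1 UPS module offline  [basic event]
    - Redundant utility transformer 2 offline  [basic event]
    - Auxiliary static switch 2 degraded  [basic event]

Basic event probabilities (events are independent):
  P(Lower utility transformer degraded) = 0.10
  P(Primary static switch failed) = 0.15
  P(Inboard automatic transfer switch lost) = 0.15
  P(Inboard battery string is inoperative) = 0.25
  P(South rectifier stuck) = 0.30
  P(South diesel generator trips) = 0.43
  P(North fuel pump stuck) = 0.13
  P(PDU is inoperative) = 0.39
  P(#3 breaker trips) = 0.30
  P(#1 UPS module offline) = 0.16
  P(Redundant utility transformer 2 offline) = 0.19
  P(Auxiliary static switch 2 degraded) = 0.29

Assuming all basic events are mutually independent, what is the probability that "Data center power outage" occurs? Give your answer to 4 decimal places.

0.0039

P(Bus A inoperative) [OR] = 1 − (1−0.10) × (1−0.15) = 0.235000
P(UPS chain fails) [AND] = 0.235000 × 0.15 × 0.25 = 0.008813
P(Generator path lost) [AND] = 0.30 × 0.43 × 0.13 = 0.016770
P(Distribution tier fails) [AND] = 0.39 × 0.30 × 0.16 = 0.018720
P(Utility feed inoperative) [OR] = 1 − (1−0.016770) × (1−0.018720) × (1−0.19) × (1−0.29) = 0.445130
P(Data center power outage) [AND] = 0.008813 × 0.445130 = 0.003923
Rounded to 4 decimal places: P(Data center power outage) ≈ 0.0039.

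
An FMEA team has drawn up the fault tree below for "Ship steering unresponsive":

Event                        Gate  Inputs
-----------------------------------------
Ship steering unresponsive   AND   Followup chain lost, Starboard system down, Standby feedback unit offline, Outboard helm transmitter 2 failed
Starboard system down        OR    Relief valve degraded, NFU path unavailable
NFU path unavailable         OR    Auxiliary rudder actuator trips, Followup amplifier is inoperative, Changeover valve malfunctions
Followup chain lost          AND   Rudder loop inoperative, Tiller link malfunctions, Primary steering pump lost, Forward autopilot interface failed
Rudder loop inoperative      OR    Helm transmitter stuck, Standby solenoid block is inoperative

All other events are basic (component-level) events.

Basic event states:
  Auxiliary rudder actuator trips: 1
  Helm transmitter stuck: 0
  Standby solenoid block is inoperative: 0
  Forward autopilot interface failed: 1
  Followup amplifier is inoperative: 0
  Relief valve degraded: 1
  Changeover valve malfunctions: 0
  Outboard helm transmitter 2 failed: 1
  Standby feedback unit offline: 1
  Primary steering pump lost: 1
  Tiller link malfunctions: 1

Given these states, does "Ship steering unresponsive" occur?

No

Rudder loop inoperative [OR]: Helm transmitter stuck=not, Standby solenoid block is inoperative=not → no input occurs → does not occur.
Followup chain lost [AND]: Rudder loop inoperative=not, Tiller link malfunctions=occurs, Primary steering pump lost=occurs, Forward autopilot interface failed=occurs → not all inputs occur → does not occur.
NFU path unavailable [OR]: Auxiliary rudder actuator trips=occurs, Followup amplifier is inoperative=not, Changeover valve malfunctions=not → at least one input occurs → occurs.
Starboard system down [OR]: Relief valve degraded=occurs, NFU path unavailable=occurs → at least one input occurs → occurs.
Ship steering unresponsive [AND]: Followup chain lost=not, Starboard system down=occurs, Standby feedback unit offline=occurs, Outboard helm transmitter 2 failed=occurs → not all inputs occur → does not occur.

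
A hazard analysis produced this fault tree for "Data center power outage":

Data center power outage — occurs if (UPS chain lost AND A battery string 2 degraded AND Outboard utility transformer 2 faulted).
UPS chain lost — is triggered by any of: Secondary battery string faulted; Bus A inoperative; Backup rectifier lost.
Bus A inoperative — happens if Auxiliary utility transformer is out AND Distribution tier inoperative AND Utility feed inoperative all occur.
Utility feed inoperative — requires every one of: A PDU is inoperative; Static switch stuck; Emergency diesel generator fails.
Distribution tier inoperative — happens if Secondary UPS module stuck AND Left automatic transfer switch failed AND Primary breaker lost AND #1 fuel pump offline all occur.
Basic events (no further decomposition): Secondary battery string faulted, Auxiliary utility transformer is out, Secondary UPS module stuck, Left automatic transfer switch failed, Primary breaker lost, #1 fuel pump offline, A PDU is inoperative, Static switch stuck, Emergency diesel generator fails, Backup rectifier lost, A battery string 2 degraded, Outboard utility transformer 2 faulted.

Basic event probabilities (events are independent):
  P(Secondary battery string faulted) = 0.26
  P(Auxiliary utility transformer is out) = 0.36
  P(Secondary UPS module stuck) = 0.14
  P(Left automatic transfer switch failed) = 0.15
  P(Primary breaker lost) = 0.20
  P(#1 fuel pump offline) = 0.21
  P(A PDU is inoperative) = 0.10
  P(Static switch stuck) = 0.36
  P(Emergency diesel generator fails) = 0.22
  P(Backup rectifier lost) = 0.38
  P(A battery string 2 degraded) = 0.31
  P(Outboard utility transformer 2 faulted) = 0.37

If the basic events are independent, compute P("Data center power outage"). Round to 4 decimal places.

0.0621

P(Distribution tier inoperative) [AND] = 0.14 × 0.15 × 0.20 × 0.21 = 0.000882
P(Utility feed inoperative) [AND] = 0.10 × 0.36 × 0.22 = 0.007920
P(Bus A inoperative) [AND] = 0.36 × 0.000882 × 0.007920 = 0.000003
P(UPS chain lost) [OR] = 1 − (1−0.26) × (1−0.000003) × (1−0.38) = 0.541201
P(Data center power outage) [AND] = 0.541201 × 0.31 × 0.37 = 0.062076
Rounded to 4 decimal places: P(Data center power outage) ≈ 0.0621.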